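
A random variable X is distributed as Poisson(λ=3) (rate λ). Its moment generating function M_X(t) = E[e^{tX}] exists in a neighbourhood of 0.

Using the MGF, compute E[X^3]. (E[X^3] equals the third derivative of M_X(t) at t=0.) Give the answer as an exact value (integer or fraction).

E[X^3] = M′′′(0) = 57

M_X(t) = e^(3*e^(t) - 3)
M′(t) = 3*e^(-3)*e^(t)*e^(3*e^(t))
M′′(t) = (9*e^(2*t)*e^(3*e^(t)) + 3*e^(t)*e^(3*e^(t)))*e^(-3)
M′′′(t) = (27*e^(3*t)*e^(3*e^(t)) + 27*e^(2*t)*e^(3*e^(t)) + 3*e^(t)*e^(3*e^(t)))*e^(-3)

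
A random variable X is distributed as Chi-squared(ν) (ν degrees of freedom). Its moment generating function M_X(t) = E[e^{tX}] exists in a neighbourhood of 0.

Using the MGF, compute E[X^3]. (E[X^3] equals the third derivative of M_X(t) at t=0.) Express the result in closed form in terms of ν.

E[X^3] = M′′′(0) = ν*(ν^2 + 6*ν + 8)

M_X(t) = (1 - 2*t)^(-ν/2)
M′(t) = -ν/(2*t*(1 - 2*t)^(ν/2) - (1 - 2*t)^(ν/2))
M′′(t) = (ν^2 + 2*ν)/(4*t^2*(1 - 2*t)^(ν/2) - 4*t*(1 - 2*t)^(ν/2) + (1 - 2*t)^(ν/2))
M′′′(t) = (-ν^3 - 6*ν^2 - 8*ν)/(8*t^3*(1 - 2*t)^(ν/2) - 12*t^2*(1 - 2*t)^(ν/2) + 6*t*(1 - 2*t)^(ν/2) - (1 - 2*t)^(ν/2))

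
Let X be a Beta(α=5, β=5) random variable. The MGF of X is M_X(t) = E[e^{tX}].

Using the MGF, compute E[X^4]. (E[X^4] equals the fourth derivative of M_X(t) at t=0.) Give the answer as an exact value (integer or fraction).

E[X^4] = D^4[M](0) = 14/143

M_X(t) = ₁F₁(5; 10; t)
D^4[M](t) = 14*₁F₁(9; 14; t)/143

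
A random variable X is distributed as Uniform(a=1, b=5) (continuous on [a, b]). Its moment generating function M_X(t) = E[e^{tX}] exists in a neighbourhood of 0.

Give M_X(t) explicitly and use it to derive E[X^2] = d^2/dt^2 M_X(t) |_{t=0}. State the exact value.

M_X(t) = (e^(5*t) - e^(t))/(4*t)
D^2[M](t) = (25*t^2*e^(5*t) - t^2*e^(t) - 10*t*e^(5*t) + 2*t*e^(t) + 2*e^(5*t) - 2*e^(t))/(4*t^3)

E[X^2] = D^2[M](0) = 31/3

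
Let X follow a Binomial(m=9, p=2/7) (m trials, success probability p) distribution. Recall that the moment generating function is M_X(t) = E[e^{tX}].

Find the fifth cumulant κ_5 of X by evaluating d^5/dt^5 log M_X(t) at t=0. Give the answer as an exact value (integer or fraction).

M_X(t) = (2*e^(t)/7 + 5/7)^9
K_X(t) = log M_X(t) = 9*log(2*e^(t)/7 + 5/7)
K′(t) = 18*e^(t)/(2*e^(t) + 5)
K′′(t) = 90*e^(t)/(4*e^(2*t) + 20*e^(t) + 25)
K′′′(t) = (-180*e^(2*t) + 450*e^(t))/(8*e^(3*t) + 60*e^(2*t) + 150*e^(t) + 125)
K′′′′(t) = (360*e^(3*t) - 3600*e^(2*t) + 2250*e^(t))/(16*e^(4*t) + 160*e^(3*t) + 600*e^(2*t) + 1000*e^(t) + 625)
K′′′′′(t) = (-720*e^(4*t) + 19800*e^(3*t) - 49500*e^(2*t) + 11250*e^(t))/(32*e^(5*t) + 400*e^(4*t) + 2000*e^(3*t) + 5000*e^(2*t) + 6250*e^(t) + 3125)

κ_5 = K′′′′′(0) = -19170/16807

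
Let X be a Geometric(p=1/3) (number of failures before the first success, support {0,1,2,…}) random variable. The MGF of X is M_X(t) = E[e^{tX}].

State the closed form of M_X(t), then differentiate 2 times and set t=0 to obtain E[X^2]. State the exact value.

M_X(t) = 1/(3*(1 - 2*e^(t)/3))
dM/dt = 2*e^(t)/(4*e^(2*t) - 12*e^(t) + 9)
d^2M/dt^2 = (-4*e^(2*t) - 6*e^(t))/(8*e^(3*t) - 36*e^(2*t) + 54*e^(t) - 27)

E[X^2] = d^2M/dt^2 |_{t=0} = 10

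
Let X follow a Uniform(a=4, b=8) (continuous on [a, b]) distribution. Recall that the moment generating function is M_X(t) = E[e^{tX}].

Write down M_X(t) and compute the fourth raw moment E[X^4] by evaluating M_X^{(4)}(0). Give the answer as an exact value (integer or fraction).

E[X^4] = D^4[M](0) = 7936/5

M_X(t) = (e^(8*t) - e^(4*t))/(4*t)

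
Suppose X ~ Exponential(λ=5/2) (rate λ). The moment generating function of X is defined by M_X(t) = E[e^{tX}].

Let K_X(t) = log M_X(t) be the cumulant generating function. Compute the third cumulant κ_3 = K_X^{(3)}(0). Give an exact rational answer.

M_X(t) = 5/(2*(5/2 - t))
K_X(t) = log M_X(t) = -log(5/2 - t) - log(2) + log(5)
dK/dt = -2/(2*t - 5)
d^2K/dt^2 = 4/(4*t^2 - 20*t + 25)
d^3K/dt^3 = -16/(8*t^3 - 60*t^2 + 150*t - 125)

κ_3 = d^3K/dt^3 |_{t=0} = 16/125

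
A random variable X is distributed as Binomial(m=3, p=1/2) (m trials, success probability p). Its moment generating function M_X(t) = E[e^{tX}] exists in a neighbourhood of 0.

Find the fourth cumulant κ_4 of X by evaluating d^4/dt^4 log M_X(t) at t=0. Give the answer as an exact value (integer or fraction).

M_X(t) = (e^(t)/2 + 1/2)^3
K_X(t) = log M_X(t) = 3*log(e^(t)/2 + 1/2)
K′(t) = 3*e^(t)/(e^(t) + 1)
K′′(t) = 3*e^(t)/(e^(2*t) + 2*e^(t) + 1)
K′′′(t) = (-3*e^(2*t) + 3*e^(t))/(e^(3*t) + 3*e^(2*t) + 3*e^(t) + 1)
K′′′′(t) = (3*e^(3*t) - 12*e^(2*t) + 3*e^(t))/(e^(4*t) + 4*e^(3*t) + 6*e^(2*t) + 4*e^(t) + 1)

κ_4 = K′′′′(0) = -3/8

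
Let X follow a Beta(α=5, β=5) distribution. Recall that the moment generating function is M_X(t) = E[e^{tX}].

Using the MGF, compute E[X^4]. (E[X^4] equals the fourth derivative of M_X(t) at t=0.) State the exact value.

E[X^4] = M′′′′(0) = 14/143

M_X(t) = ₁F₁(5; 10; t)
M′(t) = ₁F₁(6; 11; t)/2
M′′(t) = 3*₁F₁(7; 12; t)/11
M′′′(t) = 7*₁F₁(8; 13; t)/44
M′′′′(t) = 14*₁F₁(9; 14; t)/143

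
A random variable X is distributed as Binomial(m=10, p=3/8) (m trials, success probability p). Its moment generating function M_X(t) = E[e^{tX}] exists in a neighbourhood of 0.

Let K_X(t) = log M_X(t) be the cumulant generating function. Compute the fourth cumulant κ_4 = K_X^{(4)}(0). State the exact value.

M_X(t) = (3*e^(t)/8 + 5/8)^10
K_X(t) = log M_X(t) = 10*log(3*e^(t)/8 + 5/8)
K′(t) = 30*e^(t)/(3*e^(t) + 5)
K′′(t) = 150*e^(t)/(9*e^(2*t) + 30*e^(t) + 25)
K′′′(t) = (-450*e^(2*t) + 750*e^(t))/(27*e^(3*t) + 135*e^(2*t) + 225*e^(t) + 125)
K′′′′(t) = (1350*e^(3*t) - 9000*e^(2*t) + 3750*e^(t))/(81*e^(4*t) + 540*e^(3*t) + 1350*e^(2*t) + 1500*e^(t) + 625)

κ_4 = K′′′′(0) = -975/1024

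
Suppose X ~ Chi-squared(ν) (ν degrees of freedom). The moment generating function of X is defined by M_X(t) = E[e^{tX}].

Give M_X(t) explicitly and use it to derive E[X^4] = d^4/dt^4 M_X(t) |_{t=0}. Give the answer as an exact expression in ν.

E[X^4] = M^(4)(0) = ν*(ν^3 + 12*ν^2 + 44*ν + 48)

M_X(t) = (1 - 2*t)^(-ν/2)
M^(4)(t) = (ν^4 + 12*ν^3 + 44*ν^2 + 48*ν)/(16*t^4*(1 - 2*t)^(ν/2) - 32*t^3*(1 - 2*t)^(ν/2) + 24*t^2*(1 - 2*t)^(ν/2) - 8*t*(1 - 2*t)^(ν/2) + (1 - 2*t)^(ν/2))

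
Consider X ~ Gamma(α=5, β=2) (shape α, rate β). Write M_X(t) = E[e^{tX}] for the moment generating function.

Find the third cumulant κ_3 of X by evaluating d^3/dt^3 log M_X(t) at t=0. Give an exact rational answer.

M_X(t) = 32/(2 - t)^5
K_X(t) = log M_X(t) = -5*log(2 - t) + 5*log(2)
K^(3)(t) = -10/(t^3 - 6*t^2 + 12*t - 8)

κ_3 = K^(3)(0) = 5/4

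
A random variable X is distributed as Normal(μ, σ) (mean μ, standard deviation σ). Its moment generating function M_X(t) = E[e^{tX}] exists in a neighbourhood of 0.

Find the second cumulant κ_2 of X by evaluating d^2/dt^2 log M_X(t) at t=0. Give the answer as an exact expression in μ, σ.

M_X(t) = e^(μ*t + σ^2*t^2/2)
K_X(t) = log M_X(t) = μ*t + σ^2*t^2/2
K^(2)(t) = σ^2

κ_2 = K^(2)(0) = σ^2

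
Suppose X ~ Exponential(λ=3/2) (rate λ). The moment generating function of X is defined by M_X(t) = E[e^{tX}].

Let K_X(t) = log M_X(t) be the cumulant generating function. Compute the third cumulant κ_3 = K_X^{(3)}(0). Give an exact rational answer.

M_X(t) = 3/(2*(3/2 - t))
K_X(t) = log M_X(t) = -log(3/2 - t) - log(2) + log(3)
K′(t) = -2/(2*t - 3)
K′′(t) = 4/(4*t^2 - 12*t + 9)
K′′′(t) = -16/(8*t^3 - 36*t^2 + 54*t - 27)

κ_3 = K′′′(0) = 16/27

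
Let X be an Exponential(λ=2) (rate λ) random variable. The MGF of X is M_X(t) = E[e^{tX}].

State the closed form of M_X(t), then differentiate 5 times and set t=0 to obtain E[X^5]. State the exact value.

M_X(t) = 2/(2 - t)
M′(t) = 2/(t^2 - 4*t + 4)
M′′(t) = -4/(t^3 - 6*t^2 + 12*t - 8)
M′′′(t) = 12/(t^4 - 8*t^3 + 24*t^2 - 32*t + 16)
M′′′′(t) = -48/(t^5 - 10*t^4 + 40*t^3 - 80*t^2 + 80*t - 32)
M′′′′′(t) = 240/(t^6 - 12*t^5 + 60*t^4 - 160*t^3 + 240*t^2 - 192*t + 64)

E[X^5] = M′′′′′(0) = 15/4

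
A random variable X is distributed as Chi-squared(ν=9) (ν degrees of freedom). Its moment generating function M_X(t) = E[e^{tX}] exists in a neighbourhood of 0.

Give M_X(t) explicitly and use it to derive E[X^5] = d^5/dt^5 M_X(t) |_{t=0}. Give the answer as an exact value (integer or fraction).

E[X^5] = M^(5)(0) = 328185

M_X(t) = (1 - 2*t)^(-9/2)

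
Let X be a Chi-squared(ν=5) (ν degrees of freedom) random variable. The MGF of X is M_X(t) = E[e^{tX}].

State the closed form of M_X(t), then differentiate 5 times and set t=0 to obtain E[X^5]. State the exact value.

E[X^5] = D^5[M](0) = 45045

M_X(t) = (1 - 2*t)^(-5/2)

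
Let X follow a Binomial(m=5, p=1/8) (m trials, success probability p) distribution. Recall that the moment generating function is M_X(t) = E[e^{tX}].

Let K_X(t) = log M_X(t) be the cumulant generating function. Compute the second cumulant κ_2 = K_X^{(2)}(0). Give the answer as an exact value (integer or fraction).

κ_2 = K^(2)(0) = 35/64

M_X(t) = (e^(t)/8 + 7/8)^5
K_X(t) = log M_X(t) = 5*log(e^(t)/8 + 7/8)
K^(2)(t) = 35*e^(t)/(e^(2*t) + 14*e^(t) + 49)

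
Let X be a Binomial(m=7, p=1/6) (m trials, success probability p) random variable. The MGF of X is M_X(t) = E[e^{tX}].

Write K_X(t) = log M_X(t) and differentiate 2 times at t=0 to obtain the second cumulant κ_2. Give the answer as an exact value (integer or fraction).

κ_2 = K′′(0) = 35/36

M_X(t) = (e^(t)/6 + 5/6)^7
K_X(t) = log M_X(t) = 7*log(e^(t)/6 + 5/6)
K′(t) = 7*e^(t)/(e^(t) + 5)
K′′(t) = 35*e^(t)/(e^(2*t) + 10*e^(t) + 25)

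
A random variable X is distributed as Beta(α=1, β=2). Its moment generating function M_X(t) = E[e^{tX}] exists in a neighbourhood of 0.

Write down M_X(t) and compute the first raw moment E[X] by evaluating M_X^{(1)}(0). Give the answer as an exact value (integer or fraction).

M_X(t) = ₁F₁(1; 3; t)
D[M](t) = ₁F₁(2; 4; t)/3

E[X] = D[M](0) = 1/3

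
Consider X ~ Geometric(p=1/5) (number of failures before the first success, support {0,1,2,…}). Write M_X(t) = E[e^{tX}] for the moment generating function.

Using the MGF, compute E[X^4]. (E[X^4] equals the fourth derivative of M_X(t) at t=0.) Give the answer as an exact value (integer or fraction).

E[X^4] = D^4[M](0) = 8676

M_X(t) = 1/(5*(1 - 4*e^(t)/5))
D^4[M](t) = (-256*e^(4*t) - 3520*e^(3*t) - 4400*e^(2*t) - 500*e^(t))/(1024*e^(5*t) - 6400*e^(4*t) + 16000*e^(3*t) - 20000*e^(2*t) + 12500*e^(t) - 3125)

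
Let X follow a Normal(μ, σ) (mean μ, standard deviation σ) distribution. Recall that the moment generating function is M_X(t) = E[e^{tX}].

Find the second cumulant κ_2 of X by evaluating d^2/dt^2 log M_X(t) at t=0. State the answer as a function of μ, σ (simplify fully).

κ_2 = K′′(0) = σ^2

M_X(t) = e^(μ*t + σ^2*t^2/2)
K_X(t) = log M_X(t) = μ*t + σ^2*t^2/2
K′(t) = μ + σ^2*t
K′′(t) = σ^2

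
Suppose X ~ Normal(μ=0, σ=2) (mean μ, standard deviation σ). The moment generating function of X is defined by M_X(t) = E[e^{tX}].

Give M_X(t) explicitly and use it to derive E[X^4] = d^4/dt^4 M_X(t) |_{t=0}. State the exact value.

E[X^4] = M^(4)(0) = 48

M_X(t) = e^(2*t^2)
M^(4)(t) = 256*t^4*e^(2*t^2) + 384*t^2*e^(2*t^2) + 48*e^(2*t^2)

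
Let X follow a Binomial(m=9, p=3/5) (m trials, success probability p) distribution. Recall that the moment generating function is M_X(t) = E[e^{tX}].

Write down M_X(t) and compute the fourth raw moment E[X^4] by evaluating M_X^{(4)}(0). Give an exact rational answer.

M_X(t) = (3*e^(t)/5 + 2/5)^9

E[X^4] = D^4[M](0) = 769959/625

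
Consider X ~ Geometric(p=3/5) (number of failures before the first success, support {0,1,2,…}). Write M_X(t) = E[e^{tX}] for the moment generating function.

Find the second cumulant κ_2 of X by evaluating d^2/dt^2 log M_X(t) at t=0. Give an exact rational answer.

κ_2 = D^2[K](0) = 10/9

M_X(t) = 3/(5*(1 - 2*e^(t)/5))
K_X(t) = log M_X(t) = -log(1 - 2*e^(t)/5) - log(5) + log(3)
D^2[K](t) = 10*e^(t)/(4*e^(2*t) - 20*e^(t) + 25)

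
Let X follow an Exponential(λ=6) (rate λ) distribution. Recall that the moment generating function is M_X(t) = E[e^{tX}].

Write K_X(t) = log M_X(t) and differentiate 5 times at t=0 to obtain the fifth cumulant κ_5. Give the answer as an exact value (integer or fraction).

M_X(t) = 6/(6 - t)
K_X(t) = log M_X(t) = -log(6 - t) + log(6)
K′(t) = -1/(t - 6)
K′′(t) = 1/(t^2 - 12*t + 36)
K′′′(t) = -2/(t^3 - 18*t^2 + 108*t - 216)
K′′′′(t) = 6/(t^4 - 24*t^3 + 216*t^2 - 864*t + 1296)
K′′′′′(t) = -24/(t^5 - 30*t^4 + 360*t^3 - 2160*t^2 + 6480*t - 7776)

κ_5 = K′′′′′(0) = 1/324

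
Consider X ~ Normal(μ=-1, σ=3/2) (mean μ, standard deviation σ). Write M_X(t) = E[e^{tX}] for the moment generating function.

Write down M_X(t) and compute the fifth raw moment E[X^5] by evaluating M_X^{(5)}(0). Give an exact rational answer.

M_X(t) = e^(9*t^2/8 - t)
M^(5)(t) = (59049*t^5*e^(9*t^2/8) - 131220*t^4*e^(9*t^2/8) + 379080*t^3*e^(9*t^2/8) - 401760*t^2*e^(9*t^2/8) + 342000*t*e^(9*t^2/8) - 101824*e^(9*t^2/8))*e^(-t)/1024

E[X^5] = M^(5)(0) = -1591/16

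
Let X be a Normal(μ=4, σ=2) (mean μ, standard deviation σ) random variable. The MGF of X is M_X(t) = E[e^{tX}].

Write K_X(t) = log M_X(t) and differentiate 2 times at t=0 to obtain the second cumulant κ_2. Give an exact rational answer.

κ_2 = d^2K/dt^2 |_{t=0} = 4

M_X(t) = e^(2*t^2 + 4*t)
K_X(t) = log M_X(t) = 2*t^2 + 4*t
dK/dt = 4*t + 4
d^2K/dt^2 = 4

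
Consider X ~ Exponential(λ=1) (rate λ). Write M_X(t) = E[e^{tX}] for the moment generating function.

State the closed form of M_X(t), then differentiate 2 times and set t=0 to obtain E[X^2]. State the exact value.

M_X(t) = 1/(1 - t)
dM/dt = 1/(t^2 - 2*t + 1)
d^2M/dt^2 = -2/(t^3 - 3*t^2 + 3*t - 1)

E[X^2] = d^2M/dt^2 |_{t=0} = 2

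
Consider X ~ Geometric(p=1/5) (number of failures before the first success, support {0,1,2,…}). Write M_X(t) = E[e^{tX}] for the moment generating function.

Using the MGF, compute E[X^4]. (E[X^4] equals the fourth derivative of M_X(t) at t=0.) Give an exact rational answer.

E[X^4] = d^4M/dt^4 |_{t=0} = 8676

M_X(t) = 1/(5*(1 - 4*e^(t)/5))
dM/dt = 4*e^(t)/(16*e^(2*t) - 40*e^(t) + 25)
d^2M/dt^2 = (-16*e^(2*t) - 20*e^(t))/(64*e^(3*t) - 240*e^(2*t) + 300*e^(t) - 125)
d^3M/dt^3 = (64*e^(3*t) + 320*e^(2*t) + 100*e^(t))/(256*e^(4*t) - 1280*e^(3*t) + 2400*e^(2*t) - 2000*e^(t) + 625)
d^4M/dt^4 = (-256*e^(4*t) - 3520*e^(3*t) - 4400*e^(2*t) - 500*e^(t))/(1024*e^(5*t) - 6400*e^(4*t) + 16000*e^(3*t) - 20000*e^(2*t) + 12500*e^(t) - 3125)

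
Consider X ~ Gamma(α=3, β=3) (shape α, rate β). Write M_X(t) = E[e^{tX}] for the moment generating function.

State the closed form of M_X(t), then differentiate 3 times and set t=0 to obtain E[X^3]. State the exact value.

E[X^3] = M^(3)(0) = 20/9

M_X(t) = 27/(3 - t)^3
M^(3)(t) = 1620/(t^6 - 18*t^5 + 135*t^4 - 540*t^3 + 1215*t^2 - 1458*t + 729)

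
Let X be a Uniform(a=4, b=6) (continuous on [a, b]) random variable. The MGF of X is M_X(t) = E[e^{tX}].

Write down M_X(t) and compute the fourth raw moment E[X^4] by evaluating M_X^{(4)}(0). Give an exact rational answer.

M_X(t) = (e^(6*t) - e^(4*t))/(2*t)
M′(t) = (6*t*e^(6*t) - 4*t*e^(4*t) - e^(6*t) + e^(4*t))/(2*t^2)
M′′(t) = (18*t^2*e^(6*t) - 8*t^2*e^(4*t) - 6*t*e^(6*t) + 4*t*e^(4*t) + e^(6*t) - e^(4*t))/t^3
M′′′(t) = (108*t^3*e^(6*t) - 32*t^3*e^(4*t) - 54*t^2*e^(6*t) + 24*t^2*e^(4*t) + 18*t*e^(6*t) - 12*t*e^(4*t) - 3*e^(6*t) + 3*e^(4*t))/t^4

E[X^4] = M′′′′(0) = 3376/5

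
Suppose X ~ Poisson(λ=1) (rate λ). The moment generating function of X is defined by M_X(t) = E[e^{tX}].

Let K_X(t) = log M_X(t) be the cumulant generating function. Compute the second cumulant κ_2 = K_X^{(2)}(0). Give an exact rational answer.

κ_2 = d^2K/dt^2 |_{t=0} = 1

M_X(t) = e^(e^(t) - 1)
K_X(t) = log M_X(t) = e^(t) - 1
dK/dt = e^(t)
d^2K/dt^2 = e^(t)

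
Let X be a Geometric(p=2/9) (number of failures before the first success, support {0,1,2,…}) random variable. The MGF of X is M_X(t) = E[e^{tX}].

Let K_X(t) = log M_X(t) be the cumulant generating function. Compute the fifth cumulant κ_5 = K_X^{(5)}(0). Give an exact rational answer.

M_X(t) = 2/(9*(1 - 7*e^(t)/9))
K_X(t) = log M_X(t) = -log(1 - 7*e^(t)/9) - 2*log(3) + log(2)
K′(t) = -7*e^(t)/(7*e^(t) - 9)
K′′(t) = 63*e^(t)/(49*e^(2*t) - 126*e^(t) + 81)
K′′′(t) = (-441*e^(2*t) - 567*e^(t))/(343*e^(3*t) - 1323*e^(2*t) + 1701*e^(t) - 729)
K′′′′(t) = (3087*e^(3*t) + 15876*e^(2*t) + 5103*e^(t))/(2401*e^(4*t) - 12348*e^(3*t) + 23814*e^(2*t) - 20412*e^(t) + 6561)
K′′′′′(t) = (-21609*e^(4*t) - 305613*e^(3*t) - 392931*e^(2*t) - 45927*e^(t))/(16807*e^(5*t) - 108045*e^(4*t) + 277830*e^(3*t) - 357210*e^(2*t) + 229635*e^(t) - 59049)

κ_5 = K′′′′′(0) = 23940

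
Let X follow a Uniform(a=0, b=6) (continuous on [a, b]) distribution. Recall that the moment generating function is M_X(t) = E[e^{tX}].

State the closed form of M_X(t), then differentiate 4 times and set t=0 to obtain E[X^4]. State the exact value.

M_X(t) = (e^(6*t) - 1)/(6*t)
M′(t) = (6*t*e^(6*t) - e^(6*t) + 1)/(6*t^2)
M′′(t) = (18*t^2*e^(6*t) - 6*t*e^(6*t) + e^(6*t) - 1)/(3*t^3)
M′′′(t) = (36*t^3*e^(6*t) - 18*t^2*e^(6*t) + 6*t*e^(6*t) - e^(6*t) + 1)/t^4
M′′′′(t) = (216*t^4*e^(6*t) - 144*t^3*e^(6*t) + 72*t^2*e^(6*t) - 24*t*e^(6*t) + 4*e^(6*t) - 4)/t^5

E[X^4] = M′′′′(0) = 1296/5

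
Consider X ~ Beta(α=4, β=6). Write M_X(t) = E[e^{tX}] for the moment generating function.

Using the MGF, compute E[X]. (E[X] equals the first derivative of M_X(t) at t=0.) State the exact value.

E[X] = M′(0) = 2/5

M_X(t) = ₁F₁(4; 10; t)
M′(t) = 2*₁F₁(5; 11; t)/5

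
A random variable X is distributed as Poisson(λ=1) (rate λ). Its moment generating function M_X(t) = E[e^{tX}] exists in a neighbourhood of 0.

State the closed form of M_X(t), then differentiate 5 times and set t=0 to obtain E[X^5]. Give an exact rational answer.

M_X(t) = e^(e^(t) - 1)
M^(5)(t) = (e^(5*t)*e^(e^(t)) + 10*e^(4*t)*e^(e^(t)) + 25*e^(3*t)*e^(e^(t)) + 15*e^(2*t)*e^(e^(t)) + e^(t)*e^(e^(t)))*e^(-1)

E[X^5] = M^(5)(0) = 52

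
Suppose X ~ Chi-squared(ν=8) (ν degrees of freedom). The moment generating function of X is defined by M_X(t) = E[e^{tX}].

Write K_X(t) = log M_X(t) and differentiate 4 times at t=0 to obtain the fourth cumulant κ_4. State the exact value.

M_X(t) = (1 - 2*t)^(-4)
K_X(t) = log M_X(t) = -4*log(1 - 2*t)
K^(4)(t) = 384/(16*t^4 - 32*t^3 + 24*t^2 - 8*t + 1)

κ_4 = K^(4)(0) = 384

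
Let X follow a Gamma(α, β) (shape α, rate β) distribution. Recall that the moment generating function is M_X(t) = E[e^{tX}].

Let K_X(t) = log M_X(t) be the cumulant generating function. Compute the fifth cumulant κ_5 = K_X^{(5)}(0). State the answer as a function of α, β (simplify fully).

M_X(t) = (β/(β - t))^α
K_X(t) = log M_X(t) = α*(log(β) - log(β - t))
K′(t) = -α/(-β + t)
K′′(t) = α/(β^2 - 2*β*t + t^2)
K′′′(t) = -2*α/(-β^3 + 3*β^2*t - 3*β*t^2 + t^3)
K′′′′(t) = 6*α/(β^4 - 4*β^3*t + 6*β^2*t^2 - 4*β*t^3 + t^4)
K′′′′′(t) = -24*α/(-β^5 + 5*β^4*t - 10*β^3*t^2 + 10*β^2*t^3 - 5*β*t^4 + t^5)

κ_5 = K′′′′′(0) = 24*α/β^5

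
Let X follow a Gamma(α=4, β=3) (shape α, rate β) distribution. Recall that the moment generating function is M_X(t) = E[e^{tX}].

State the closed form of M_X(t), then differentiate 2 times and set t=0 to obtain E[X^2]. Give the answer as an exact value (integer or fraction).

E[X^2] = M^(2)(0) = 20/9

M_X(t) = 81/(3 - t)^4
M^(2)(t) = 1620/(t^6 - 18*t^5 + 135*t^4 - 540*t^3 + 1215*t^2 - 1458*t + 729)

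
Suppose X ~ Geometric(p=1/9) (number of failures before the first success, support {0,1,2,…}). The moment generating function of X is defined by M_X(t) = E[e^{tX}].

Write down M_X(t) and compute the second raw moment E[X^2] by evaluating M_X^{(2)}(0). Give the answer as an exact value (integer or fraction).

M_X(t) = 1/(9*(1 - 8*e^(t)/9))
dM/dt = 8*e^(t)/(64*e^(2*t) - 144*e^(t) + 81)
d^2M/dt^2 = (-64*e^(2*t) - 72*e^(t))/(512*e^(3*t) - 1728*e^(2*t) + 1944*e^(t) - 729)

E[X^2] = d^2M/dt^2 |_{t=0} = 136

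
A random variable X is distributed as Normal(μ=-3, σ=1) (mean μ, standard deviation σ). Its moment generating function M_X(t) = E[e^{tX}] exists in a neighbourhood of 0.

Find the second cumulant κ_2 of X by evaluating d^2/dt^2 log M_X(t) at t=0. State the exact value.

κ_2 = D^2[K](0) = 1

M_X(t) = e^(t^2/2 - 3*t)
K_X(t) = log M_X(t) = t^2/2 - 3*t
D^2[K](t) = 1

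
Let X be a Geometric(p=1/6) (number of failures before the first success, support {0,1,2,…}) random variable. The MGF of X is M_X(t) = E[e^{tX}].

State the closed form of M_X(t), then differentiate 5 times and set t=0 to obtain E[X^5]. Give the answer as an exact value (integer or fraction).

M_X(t) = 1/(6*(1 - 5*e^(t)/6))

E[X^5] = D^5[M](0) = 544505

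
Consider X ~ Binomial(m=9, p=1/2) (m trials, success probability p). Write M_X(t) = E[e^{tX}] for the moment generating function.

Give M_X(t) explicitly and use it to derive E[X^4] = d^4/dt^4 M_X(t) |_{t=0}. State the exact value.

E[X^4] = D^4[M](0) = 1395/2

M_X(t) = (e^(t)/2 + 1/2)^9
D^4[M](t) = 6561*e^(9*t)/512 + 72*e^(8*t) + 21609*e^(7*t)/128 + 1701*e^(6*t)/8 + 39375*e^(5*t)/256 + 63*e^(4*t) + 1701*e^(3*t)/128 + 9*e^(2*t)/8 + 9*e^(t)/512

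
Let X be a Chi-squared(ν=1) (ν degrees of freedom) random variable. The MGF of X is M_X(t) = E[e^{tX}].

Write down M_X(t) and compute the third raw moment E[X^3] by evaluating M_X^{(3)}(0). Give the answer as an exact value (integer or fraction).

E[X^3] = D^3[M](0) = 15

M_X(t) = 1/√(1 - 2*t)
D^3[M](t) = -15/(8*t^3*√(1 - 2*t) - 12*t^2*√(1 - 2*t) + 6*t*√(1 - 2*t) - √(1 - 2*t))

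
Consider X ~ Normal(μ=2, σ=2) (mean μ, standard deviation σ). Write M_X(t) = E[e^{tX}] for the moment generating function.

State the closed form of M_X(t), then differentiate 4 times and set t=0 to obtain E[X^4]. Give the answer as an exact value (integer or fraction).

M_X(t) = e^(2*t^2 + 2*t)
dM/dt = 4*t*e^(2*t)*e^(2*t^2) + 2*e^(2*t)*e^(2*t^2)
d^2M/dt^2 = 16*t^2*e^(2*t)*e^(2*t^2) + 16*t*e^(2*t)*e^(2*t^2) + 8*e^(2*t)*e^(2*t^2)
d^3M/dt^3 = 64*t^3*e^(2*t)*e^(2*t^2) + 96*t^2*e^(2*t)*e^(2*t^2) + 96*t*e^(2*t)*e^(2*t^2) + 32*e^(2*t)*e^(2*t^2)
d^4M/dt^4 = 256*t^4*e^(2*t)*e^(2*t^2) + 512*t^3*e^(2*t)*e^(2*t^2) + 768*t^2*e^(2*t)*e^(2*t^2) + 512*t*e^(2*t)*e^(2*t^2) + 160*e^(2*t)*e^(2*t^2)

E[X^4] = d^4M/dt^4 |_{t=0} = 160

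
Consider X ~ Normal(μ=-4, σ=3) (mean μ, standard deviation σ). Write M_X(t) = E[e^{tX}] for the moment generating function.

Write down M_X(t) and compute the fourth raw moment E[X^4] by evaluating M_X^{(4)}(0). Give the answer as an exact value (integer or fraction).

M_X(t) = e^(9*t^2/2 - 4*t)
dM/dt = 9*t*e^(-4*t)*e^(9*t^2/2) - 4*e^(-4*t)*e^(9*t^2/2)
d^2M/dt^2 = (81*t^2*e^(9*t^2/2) - 72*t*e^(9*t^2/2) + 25*e^(9*t^2/2))*e^(-4*t)
d^3M/dt^3 = (729*t^3*e^(9*t^2/2) - 972*t^2*e^(9*t^2/2) + 675*t*e^(9*t^2/2) - 172*e^(9*t^2/2))*e^(-4*t)
d^4M/dt^4 = (6561*t^4*e^(9*t^2/2) - 11664*t^3*e^(9*t^2/2) + 12150*t^2*e^(9*t^2/2) - 6192*t*e^(9*t^2/2) + 1363*e^(9*t^2/2))*e^(-4*t)

E[X^4] = d^4M/dt^4 |_{t=0} = 1363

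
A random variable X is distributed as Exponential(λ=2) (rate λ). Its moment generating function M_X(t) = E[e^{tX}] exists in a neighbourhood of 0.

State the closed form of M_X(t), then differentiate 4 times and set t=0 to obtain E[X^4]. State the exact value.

M_X(t) = 2/(2 - t)
M^(4)(t) = -48/(t^5 - 10*t^4 + 40*t^3 - 80*t^2 + 80*t - 32)

E[X^4] = M^(4)(0) = 3/2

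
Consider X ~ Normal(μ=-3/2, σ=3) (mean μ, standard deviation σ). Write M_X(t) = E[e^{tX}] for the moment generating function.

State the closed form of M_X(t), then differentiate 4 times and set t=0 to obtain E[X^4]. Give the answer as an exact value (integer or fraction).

M_X(t) = e^(9*t^2/2 - 3*t/2)
dM/dt = 9*t*e^(-3*t/2)*e^(9*t^2/2) - 3*e^(-3*t/2)*e^(9*t^2/2)/2
d^2M/dt^2 = (324*t^2*e^(9*t^2/2) - 108*t*e^(9*t^2/2) + 45*e^(9*t^2/2))*e^(-3*t/2)/4
d^3M/dt^3 = (5832*t^3*e^(9*t^2/2) - 2916*t^2*e^(9*t^2/2) + 2430*t*e^(9*t^2/2) - 351*e^(9*t^2/2))*e^(-3*t/2)/8
d^4M/dt^4 = (104976*t^4*e^(9*t^2/2) - 69984*t^3*e^(9*t^2/2) + 87480*t^2*e^(9*t^2/2) - 25272*t*e^(9*t^2/2) + 5913*e^(9*t^2/2))*e^(-3*t/2)/16

E[X^4] = d^4M/dt^4 |_{t=0} = 5913/16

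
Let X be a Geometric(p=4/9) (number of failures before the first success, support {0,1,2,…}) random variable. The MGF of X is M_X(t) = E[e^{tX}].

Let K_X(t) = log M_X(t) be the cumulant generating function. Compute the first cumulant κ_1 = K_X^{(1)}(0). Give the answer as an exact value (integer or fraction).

M_X(t) = 4/(9*(1 - 5*e^(t)/9))
K_X(t) = log M_X(t) = -log(1 - 5*e^(t)/9) - 2*log(3) + 2*log(2)
D[K](t) = -5*e^(t)/(5*e^(t) - 9)

κ_1 = D[K](0) = 5/4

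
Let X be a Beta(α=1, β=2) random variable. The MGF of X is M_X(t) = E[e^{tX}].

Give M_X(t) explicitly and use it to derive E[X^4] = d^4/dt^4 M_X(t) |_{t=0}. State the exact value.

E[X^4] = M′′′′(0) = 1/15

M_X(t) = ₁F₁(1; 3; t)
M′(t) = ₁F₁(2; 4; t)/3
M′′(t) = ₁F₁(3; 5; t)/6
M′′′(t) = ₁F₁(4; 6; t)/10
M′′′′(t) = ₁F₁(5; 7; t)/15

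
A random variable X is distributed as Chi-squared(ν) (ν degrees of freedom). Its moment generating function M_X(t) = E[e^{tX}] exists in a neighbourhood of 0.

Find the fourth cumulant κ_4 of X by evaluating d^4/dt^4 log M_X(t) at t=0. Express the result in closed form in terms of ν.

M_X(t) = (1 - 2*t)^(-ν/2)
K_X(t) = log M_X(t) = -ν*log(1 - 2*t)/2
K′(t) = -ν/(2*t - 1)
K′′(t) = 2*ν/(4*t^2 - 4*t + 1)
K′′′(t) = -8*ν/(8*t^3 - 12*t^2 + 6*t - 1)
K′′′′(t) = 48*ν/(16*t^4 - 32*t^3 + 24*t^2 - 8*t + 1)

κ_4 = K′′′′(0) = 48*ν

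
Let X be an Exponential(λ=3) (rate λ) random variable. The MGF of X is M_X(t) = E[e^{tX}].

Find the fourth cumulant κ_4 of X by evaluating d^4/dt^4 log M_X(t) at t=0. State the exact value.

κ_4 = K′′′′(0) = 2/27

M_X(t) = 3/(3 - t)
K_X(t) = log M_X(t) = -log(3 - t) + log(3)
K′(t) = -1/(t - 3)
K′′(t) = 1/(t^2 - 6*t + 9)
K′′′(t) = -2/(t^3 - 9*t^2 + 27*t - 27)
K′′′′(t) = 6/(t^4 - 12*t^3 + 54*t^2 - 108*t + 81)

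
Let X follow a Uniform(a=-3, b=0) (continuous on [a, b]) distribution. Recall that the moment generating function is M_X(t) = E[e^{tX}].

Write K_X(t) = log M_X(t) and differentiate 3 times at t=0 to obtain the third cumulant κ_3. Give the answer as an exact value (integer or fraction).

M_X(t) = (1 - e^(-3*t))/(3*t)
K_X(t) = log M_X(t) = -log(t) + log(1 - e^(-3*t)) - log(3)
D^3[K](t) = (27*t^3*e^(6*t) + 27*t^3*e^(3*t) - 2*e^(9*t) + 6*e^(6*t) - 6*e^(3*t) + 2)/(t^3*e^(9*t) - 3*t^3*e^(6*t) + 3*t^3*e^(3*t) - t^3)

κ_3 = D^3[K](0) = 0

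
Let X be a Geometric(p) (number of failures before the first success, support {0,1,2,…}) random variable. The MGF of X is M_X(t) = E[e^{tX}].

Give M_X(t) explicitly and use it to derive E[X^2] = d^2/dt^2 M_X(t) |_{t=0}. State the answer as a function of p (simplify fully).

E[X^2] = d^2M/dt^2 |_{t=0} = 1 - 3/p + 2/p^2

M_X(t) = p/(-(1 - p)*e^(t) + 1)
dM/dt = (-p^2*e^(t) + p*e^(t))/(p^2*e^(2*t) - 2*p*e^(2*t) + 2*p*e^(t) + e^(2*t) - 2*e^(t) + 1)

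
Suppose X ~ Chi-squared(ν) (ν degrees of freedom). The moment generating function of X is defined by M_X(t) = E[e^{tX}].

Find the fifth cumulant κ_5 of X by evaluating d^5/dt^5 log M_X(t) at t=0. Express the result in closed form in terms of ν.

M_X(t) = (1 - 2*t)^(-ν/2)
K_X(t) = log M_X(t) = -ν*log(1 - 2*t)/2
D^5[K](t) = -384*ν/(32*t^5 - 80*t^4 + 80*t^3 - 40*t^2 + 10*t - 1)

κ_5 = D^5[K](0) = 384*ν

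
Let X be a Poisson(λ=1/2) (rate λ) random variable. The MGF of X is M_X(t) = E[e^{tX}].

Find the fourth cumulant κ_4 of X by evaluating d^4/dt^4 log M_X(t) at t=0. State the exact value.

M_X(t) = e^(e^(t)/2 - 1/2)
K_X(t) = log M_X(t) = e^(t)/2 - 1/2
K′(t) = e^(t)/2
K′′(t) = e^(t)/2
K′′′(t) = e^(t)/2
K′′′′(t) = e^(t)/2

κ_4 = K′′′′(0) = 1/2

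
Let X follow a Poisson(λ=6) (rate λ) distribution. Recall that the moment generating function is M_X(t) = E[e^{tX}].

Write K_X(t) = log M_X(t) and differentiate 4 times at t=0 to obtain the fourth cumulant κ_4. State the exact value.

κ_4 = K^(4)(0) = 6

M_X(t) = e^(6*e^(t) - 6)
K_X(t) = log M_X(t) = 6*e^(t) - 6
K^(4)(t) = 6*e^(t)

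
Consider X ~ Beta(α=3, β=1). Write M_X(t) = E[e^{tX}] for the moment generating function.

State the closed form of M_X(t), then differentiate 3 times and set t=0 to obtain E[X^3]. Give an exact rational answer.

E[X^3] = M′′′(0) = 1/2

M_X(t) = ₁F₁(3; 4; t)
M′(t) = 3*₁F₁(4; 5; t)/4
M′′(t) = 3*₁F₁(5; 6; t)/5
M′′′(t) = ₁F₁(6; 7; t)/2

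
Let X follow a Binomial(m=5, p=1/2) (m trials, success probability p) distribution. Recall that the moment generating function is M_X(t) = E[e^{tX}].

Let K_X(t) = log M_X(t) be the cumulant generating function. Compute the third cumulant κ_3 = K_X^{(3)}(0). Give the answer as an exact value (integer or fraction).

κ_3 = D^3[K](0) = 0

M_X(t) = (e^(t)/2 + 1/2)^5
K_X(t) = log M_X(t) = 5*log(e^(t)/2 + 1/2)
D^3[K](t) = (-5*e^(2*t) + 5*e^(t))/(e^(3*t) + 3*e^(2*t) + 3*e^(t) + 1)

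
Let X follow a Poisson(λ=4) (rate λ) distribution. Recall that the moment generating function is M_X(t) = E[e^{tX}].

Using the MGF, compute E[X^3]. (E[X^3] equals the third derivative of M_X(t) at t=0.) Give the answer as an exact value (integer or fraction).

E[X^3] = M′′′(0) = 116

M_X(t) = e^(4*e^(t) - 4)
M′(t) = 4*e^(-4)*e^(t)*e^(4*e^(t))
M′′(t) = (16*e^(2*t)*e^(4*e^(t)) + 4*e^(t)*e^(4*e^(t)))*e^(-4)
M′′′(t) = (64*e^(3*t)*e^(4*e^(t)) + 48*e^(2*t)*e^(4*e^(t)) + 4*e^(t)*e^(4*e^(t)))*e^(-4)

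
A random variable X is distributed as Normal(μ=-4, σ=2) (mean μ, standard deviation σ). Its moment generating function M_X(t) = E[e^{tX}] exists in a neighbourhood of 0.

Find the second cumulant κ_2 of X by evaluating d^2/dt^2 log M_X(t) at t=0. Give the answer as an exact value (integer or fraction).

κ_2 = d^2K/dt^2 |_{t=0} = 4

M_X(t) = e^(2*t^2 - 4*t)
K_X(t) = log M_X(t) = 2*t^2 - 4*t
dK/dt = 4*t - 4
d^2K/dt^2 = 4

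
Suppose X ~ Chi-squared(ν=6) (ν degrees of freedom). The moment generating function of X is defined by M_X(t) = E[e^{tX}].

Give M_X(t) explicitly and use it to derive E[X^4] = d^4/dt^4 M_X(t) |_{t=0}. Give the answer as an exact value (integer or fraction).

E[X^4] = M′′′′(0) = 5760

M_X(t) = (1 - 2*t)^(-3)
M′(t) = 6/(16*t^4 - 32*t^3 + 24*t^2 - 8*t + 1)
M′′(t) = -48/(32*t^5 - 80*t^4 + 80*t^3 - 40*t^2 + 10*t - 1)
M′′′(t) = 480/(64*t^6 - 192*t^5 + 240*t^4 - 160*t^3 + 60*t^2 - 12*t + 1)
M′′′′(t) = -5760/(128*t^7 - 448*t^6 + 672*t^5 - 560*t^4 + 280*t^3 - 84*t^2 + 14*t - 1)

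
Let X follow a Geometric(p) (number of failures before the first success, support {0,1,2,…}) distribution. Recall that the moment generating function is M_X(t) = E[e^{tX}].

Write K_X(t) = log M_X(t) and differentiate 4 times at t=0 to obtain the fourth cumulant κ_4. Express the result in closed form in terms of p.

κ_4 = K′′′′(0) = (-p^3 + 7*p^2 - 12*p + 6)/p^4

M_X(t) = p/(-(1 - p)*e^(t) + 1)
K_X(t) = log M_X(t) = log(p) - log(-(1 - p)*e^(t) + 1)
K′(t) = (-p*e^(t) + e^(t))/(p*e^(t) - e^(t) + 1)
K′′(t) = (-p*e^(t) + e^(t))/(p^2*e^(2*t) - 2*p*e^(2*t) + 2*p*e^(t) + e^(2*t) - 2*e^(t) + 1)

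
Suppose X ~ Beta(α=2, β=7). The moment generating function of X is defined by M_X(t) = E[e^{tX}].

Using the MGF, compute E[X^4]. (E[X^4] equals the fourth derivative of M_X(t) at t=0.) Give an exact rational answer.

M_X(t) = ₁F₁(2; 9; t)
M′(t) = 2*₁F₁(3; 10; t)/9
M′′(t) = ₁F₁(4; 11; t)/15
M′′′(t) = 4*₁F₁(5; 12; t)/165
M′′′′(t) = ₁F₁(6; 13; t)/99

E[X^4] = M′′′′(0) = 1/99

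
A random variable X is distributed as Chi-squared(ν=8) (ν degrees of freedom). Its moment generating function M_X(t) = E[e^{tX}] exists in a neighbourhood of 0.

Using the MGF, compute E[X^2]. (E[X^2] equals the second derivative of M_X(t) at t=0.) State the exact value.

M_X(t) = (1 - 2*t)^(-4)
D^2[M](t) = 80/(64*t^6 - 192*t^5 + 240*t^4 - 160*t^3 + 60*t^2 - 12*t + 1)

E[X^2] = D^2[M](0) = 80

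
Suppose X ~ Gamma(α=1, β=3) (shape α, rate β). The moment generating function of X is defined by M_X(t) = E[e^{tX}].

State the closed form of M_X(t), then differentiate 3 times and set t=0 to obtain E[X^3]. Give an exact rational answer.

E[X^3] = d^3M/dt^3 |_{t=0} = 2/9

M_X(t) = 3/(3 - t)
dM/dt = 3/(t^2 - 6*t + 9)
d^2M/dt^2 = -6/(t^3 - 9*t^2 + 27*t - 27)
d^3M/dt^3 = 18/(t^4 - 12*t^3 + 54*t^2 - 108*t + 81)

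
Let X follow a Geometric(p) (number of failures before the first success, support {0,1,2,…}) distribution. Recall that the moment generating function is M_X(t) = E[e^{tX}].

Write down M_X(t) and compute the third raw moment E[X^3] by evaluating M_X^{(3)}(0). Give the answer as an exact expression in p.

M_X(t) = p/(-(1 - p)*e^(t) + 1)
dM/dt = (-p^2*e^(t) + p*e^(t))/(p^2*e^(2*t) - 2*p*e^(2*t) + 2*p*e^(t) + e^(2*t) - 2*e^(t) + 1)

E[X^3] = d^3M/dt^3 |_{t=0} = -1 + 7/p - 12/p^2 + 6/p^3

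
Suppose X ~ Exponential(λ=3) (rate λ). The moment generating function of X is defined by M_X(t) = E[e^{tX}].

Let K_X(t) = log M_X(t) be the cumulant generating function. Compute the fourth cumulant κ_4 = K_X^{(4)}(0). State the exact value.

κ_4 = d^4K/dt^4 |_{t=0} = 2/27

M_X(t) = 3/(3 - t)
K_X(t) = log M_X(t) = -log(3 - t) + log(3)
dK/dt = -1/(t - 3)
d^2K/dt^2 = 1/(t^2 - 6*t + 9)
d^3K/dt^3 = -2/(t^3 - 9*t^2 + 27*t - 27)
d^4K/dt^4 = 6/(t^4 - 12*t^3 + 54*t^2 - 108*t + 81)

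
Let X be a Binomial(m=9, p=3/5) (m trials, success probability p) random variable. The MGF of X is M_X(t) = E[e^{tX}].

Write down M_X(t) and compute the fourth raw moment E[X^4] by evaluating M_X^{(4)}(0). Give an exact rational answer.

E[X^4] = D^4[M](0) = 769959/625

M_X(t) = (3*e^(t)/5 + 2/5)^9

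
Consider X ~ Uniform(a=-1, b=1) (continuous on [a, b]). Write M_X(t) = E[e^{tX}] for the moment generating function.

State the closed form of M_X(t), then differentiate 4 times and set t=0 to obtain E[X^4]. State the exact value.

M_X(t) = (e^(t) - e^(-t))/(2*t)
dM/dt = (t*e^(2*t) + t - e^(2*t) + 1)*e^(-t)/(2*t^2)
d^2M/dt^2 = (t^2*e^(2*t) - t^2 - 2*t*e^(2*t) - 2*t + 2*e^(2*t) - 2)*e^(-t)/(2*t^3)
d^3M/dt^3 = (t^3*e^(2*t) + t^3 - 3*t^2*e^(2*t) + 3*t^2 + 6*t*e^(2*t) + 6*t - 6*e^(2*t) + 6)*e^(-t)/(2*t^4)
d^4M/dt^4 = (t^4*e^(2*t) - t^4 - 4*t^3*e^(2*t) - 4*t^3 + 12*t^2*e^(2*t) - 12*t^2 - 24*t*e^(2*t) - 24*t + 24*e^(2*t) - 24)*e^(-t)/(2*t^5)

E[X^4] = d^4M/dt^4 |_{t=0} = 1/5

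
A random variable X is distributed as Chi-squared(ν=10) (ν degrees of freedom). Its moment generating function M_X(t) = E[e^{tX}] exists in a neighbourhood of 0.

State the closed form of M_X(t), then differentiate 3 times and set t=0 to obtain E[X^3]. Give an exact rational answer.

M_X(t) = (1 - 2*t)^(-5)
D^3[M](t) = 1680/(256*t^8 - 1024*t^7 + 1792*t^6 - 1792*t^5 + 1120*t^4 - 448*t^3 + 112*t^2 - 16*t + 1)

E[X^3] = D^3[M](0) = 1680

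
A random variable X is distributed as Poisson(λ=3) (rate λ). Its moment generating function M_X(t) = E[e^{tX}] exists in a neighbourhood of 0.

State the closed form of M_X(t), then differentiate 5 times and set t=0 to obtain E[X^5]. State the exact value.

E[X^5] = D^5[M](0) = 1866

M_X(t) = e^(3*e^(t) - 3)
D^5[M](t) = (243*e^(5*t)*e^(3*e^(t)) + 810*e^(4*t)*e^(3*e^(t)) + 675*e^(3*t)*e^(3*e^(t)) + 135*e^(2*t)*e^(3*e^(t)) + 3*e^(t)*e^(3*e^(t)))*e^(-3)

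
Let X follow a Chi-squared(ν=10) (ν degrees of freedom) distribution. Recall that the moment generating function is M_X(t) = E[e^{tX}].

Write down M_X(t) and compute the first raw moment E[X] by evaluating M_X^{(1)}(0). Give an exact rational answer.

E[X] = M′(0) = 10

M_X(t) = (1 - 2*t)^(-5)
M′(t) = 10/(64*t^6 - 192*t^5 + 240*t^4 - 160*t^3 + 60*t^2 - 12*t + 1)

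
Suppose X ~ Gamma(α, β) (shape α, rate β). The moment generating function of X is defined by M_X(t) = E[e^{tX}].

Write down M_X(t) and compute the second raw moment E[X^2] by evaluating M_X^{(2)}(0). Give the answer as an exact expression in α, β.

E[X^2] = d^2M/dt^2 |_{t=0} = α*(α + 1)/β^2

M_X(t) = (β/(β - t))^α
dM/dt = -α*β^α*(1/(β - t))^α/(-β + t)
d^2M/dt^2 = (α^2*β^α*(1/(β - t))^α + α*β^α*(1/(β - t))^α)/(β^2 - 2*β*t + t^2)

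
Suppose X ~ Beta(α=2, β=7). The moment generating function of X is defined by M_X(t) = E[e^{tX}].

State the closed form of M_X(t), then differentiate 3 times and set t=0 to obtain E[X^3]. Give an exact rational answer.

M_X(t) = ₁F₁(2; 9; t)
M′(t) = 2*₁F₁(3; 10; t)/9
M′′(t) = ₁F₁(4; 11; t)/15
M′′′(t) = 4*₁F₁(5; 12; t)/165

E[X^3] = M′′′(0) = 4/165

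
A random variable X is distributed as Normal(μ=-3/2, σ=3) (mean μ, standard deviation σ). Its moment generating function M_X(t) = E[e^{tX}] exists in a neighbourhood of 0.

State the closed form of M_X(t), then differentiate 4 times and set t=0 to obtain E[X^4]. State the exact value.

M_X(t) = e^(9*t^2/2 - 3*t/2)
M′(t) = 9*t*e^(-3*t/2)*e^(9*t^2/2) - 3*e^(-3*t/2)*e^(9*t^2/2)/2
M′′(t) = (324*t^2*e^(9*t^2/2) - 108*t*e^(9*t^2/2) + 45*e^(9*t^2/2))*e^(-3*t/2)/4
M′′′(t) = (5832*t^3*e^(9*t^2/2) - 2916*t^2*e^(9*t^2/2) + 2430*t*e^(9*t^2/2) - 351*e^(9*t^2/2))*e^(-3*t/2)/8
M′′′′(t) = (104976*t^4*e^(9*t^2/2) - 69984*t^3*e^(9*t^2/2) + 87480*t^2*e^(9*t^2/2) - 25272*t*e^(9*t^2/2) + 5913*e^(9*t^2/2))*e^(-3*t/2)/16

E[X^4] = M′′′′(0) = 5913/16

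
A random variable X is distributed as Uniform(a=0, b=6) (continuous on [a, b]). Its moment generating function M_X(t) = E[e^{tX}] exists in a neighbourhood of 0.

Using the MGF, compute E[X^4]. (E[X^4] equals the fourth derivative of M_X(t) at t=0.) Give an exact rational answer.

M_X(t) = (e^(6*t) - 1)/(6*t)
dM/dt = (6*t*e^(6*t) - e^(6*t) + 1)/(6*t^2)
d^2M/dt^2 = (18*t^2*e^(6*t) - 6*t*e^(6*t) + e^(6*t) - 1)/(3*t^3)
d^3M/dt^3 = (36*t^3*e^(6*t) - 18*t^2*e^(6*t) + 6*t*e^(6*t) - e^(6*t) + 1)/t^4
d^4M/dt^4 = (216*t^4*e^(6*t) - 144*t^3*e^(6*t) + 72*t^2*e^(6*t) - 24*t*e^(6*t) + 4*e^(6*t) - 4)/t^5

E[X^4] = d^4M/dt^4 |_{t=0} = 1296/5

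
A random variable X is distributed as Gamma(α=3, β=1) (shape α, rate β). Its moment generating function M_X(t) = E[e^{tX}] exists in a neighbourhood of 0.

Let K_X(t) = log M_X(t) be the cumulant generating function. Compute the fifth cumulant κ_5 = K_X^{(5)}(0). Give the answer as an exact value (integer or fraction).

M_X(t) = (1 - t)^(-3)
K_X(t) = log M_X(t) = -3*log(1 - t)
D^5[K](t) = -72/(t^5 - 5*t^4 + 10*t^3 - 10*t^2 + 5*t - 1)

κ_5 = D^5[K](0) = 72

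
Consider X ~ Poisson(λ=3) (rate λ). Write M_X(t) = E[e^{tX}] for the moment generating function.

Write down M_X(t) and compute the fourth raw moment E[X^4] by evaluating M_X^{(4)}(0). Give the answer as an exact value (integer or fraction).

M_X(t) = e^(3*e^(t) - 3)
D^4[M](t) = (81*e^(4*t)*e^(3*e^(t)) + 162*e^(3*t)*e^(3*e^(t)) + 63*e^(2*t)*e^(3*e^(t)) + 3*e^(t)*e^(3*e^(t)))*e^(-3)

E[X^4] = D^4[M](0) = 309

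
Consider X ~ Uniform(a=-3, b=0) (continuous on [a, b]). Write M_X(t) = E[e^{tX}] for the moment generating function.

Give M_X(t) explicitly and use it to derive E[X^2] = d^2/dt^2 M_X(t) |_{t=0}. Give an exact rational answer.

M_X(t) = (1 - e^(-3*t))/(3*t)
dM/dt = (3*t - e^(3*t) + 1)*e^(-3*t)/(3*t^2)
d^2M/dt^2 = (-9*t^2 - 6*t + 2*e^(3*t) - 2)*e^(-3*t)/(3*t^3)

E[X^2] = d^2M/dt^2 |_{t=0} = 3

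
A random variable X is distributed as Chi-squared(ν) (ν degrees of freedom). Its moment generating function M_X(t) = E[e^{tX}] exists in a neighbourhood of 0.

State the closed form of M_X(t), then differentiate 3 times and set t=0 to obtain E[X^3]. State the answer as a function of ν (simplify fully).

M_X(t) = (1 - 2*t)^(-ν/2)
dM/dt = -ν/(2*t*(1 - 2*t)^(ν/2) - (1 - 2*t)^(ν/2))
d^2M/dt^2 = (ν^2 + 2*ν)/(4*t^2*(1 - 2*t)^(ν/2) - 4*t*(1 - 2*t)^(ν/2) + (1 - 2*t)^(ν/2))
d^3M/dt^3 = (-ν^3 - 6*ν^2 - 8*ν)/(8*t^3*(1 - 2*t)^(ν/2) - 12*t^2*(1 - 2*t)^(ν/2) + 6*t*(1 - 2*t)^(ν/2) - (1 - 2*t)^(ν/2))

E[X^3] = d^3M/dt^3 |_{t=0} = ν*(ν^2 + 6*ν + 8)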